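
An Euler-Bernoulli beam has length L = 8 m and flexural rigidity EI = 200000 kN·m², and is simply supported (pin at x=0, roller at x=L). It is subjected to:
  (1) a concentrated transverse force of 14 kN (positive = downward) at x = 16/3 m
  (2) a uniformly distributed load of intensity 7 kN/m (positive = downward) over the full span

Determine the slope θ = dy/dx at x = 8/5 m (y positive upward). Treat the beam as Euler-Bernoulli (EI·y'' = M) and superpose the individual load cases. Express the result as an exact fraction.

Load 1 — point force P=14 kN at a=16/3 m (b=L-a=8/3):
  θ_1 = -Pb(L²-b²-3x²)/(6LEI)  [x≤a] = -14·(8/3)·(8²-(8/3)²-3·(8/5)²)/(6·8·200000) = -1211/6328125 rad
Load 2 — uniform load w=7 kN/m over full span:
  θ_2 = -w(L³-6Lx²+4x³)/(24EI) = -7·(8³-6·8·(8/5)²+4·(8/5)³)/(24·200000) = -231/390625 rad
Superposition: θ = Σ θ_i = -24766/31640625 rad ≈ -0.000783 rad

θ(8/5) = -24766/31640625 rad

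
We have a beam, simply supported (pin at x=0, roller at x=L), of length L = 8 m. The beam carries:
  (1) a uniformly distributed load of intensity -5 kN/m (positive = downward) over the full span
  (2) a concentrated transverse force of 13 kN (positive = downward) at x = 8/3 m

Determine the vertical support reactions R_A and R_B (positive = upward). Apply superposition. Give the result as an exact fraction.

R_A = -34/3 kN, R_B = -47/3 kN

Load 1 — uniform load w=-5 kN/m over full span:
  R_A = wL/2 = (-5)·8/2 = -20 kN
  R_B = wL/2 = (-5)·8/2 = -20 kN
Load 2 — point force P=13 kN at a=8/3 m (b=L-a=16/3):
  R_A = Pb/L = 13·(16/3)/8 = 26/3 kN
  R_B = Pa/L = 13·(8/3)/8 = 13/3 kN
Superposition: R_A = -34/3 kN, R_B = -47/3 kN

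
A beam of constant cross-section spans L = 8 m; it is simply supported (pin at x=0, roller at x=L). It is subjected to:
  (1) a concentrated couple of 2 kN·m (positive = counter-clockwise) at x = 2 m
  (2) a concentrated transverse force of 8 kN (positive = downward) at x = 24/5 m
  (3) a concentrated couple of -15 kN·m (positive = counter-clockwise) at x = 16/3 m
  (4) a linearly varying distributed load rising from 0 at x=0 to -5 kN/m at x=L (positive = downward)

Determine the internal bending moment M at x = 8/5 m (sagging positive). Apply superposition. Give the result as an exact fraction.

M(8/5) = -193/25 kN·m

Load 1 — applied couple M₀=2 kN·m at a=2 m (b=L-a=6):
  M_1 = M₀x/L  [x≤a] = 2·(8/5)/8 = 2/5 kN·m
Load 2 — point force P=8 kN at a=24/5 m (b=L-a=16/5):
  M_2 = Pbx/L  [x≤a] = 8·(16/5)·(8/5)/8 = 128/25 kN·m
Load 3 — applied couple M₀=-15 kN·m at a=16/3 m (b=L-a=8/3):
  M_3 = M₀x/L  [x≤a] = (-15)·(8/5)/8 = -3 kN·m
Load 4 — triangular load w₀=-5 kN/m (0→w₀ over full span):
  M_4 = w₀Lx/6 - w₀x³/(6L) = (-5)·8·(8/5)/6 - (-5)·(8/5)³/(6·8) = -256/25 kN·m
Superposition: M = Σ M_i = -193/25 kN·m ≈ -7.720000 kN·m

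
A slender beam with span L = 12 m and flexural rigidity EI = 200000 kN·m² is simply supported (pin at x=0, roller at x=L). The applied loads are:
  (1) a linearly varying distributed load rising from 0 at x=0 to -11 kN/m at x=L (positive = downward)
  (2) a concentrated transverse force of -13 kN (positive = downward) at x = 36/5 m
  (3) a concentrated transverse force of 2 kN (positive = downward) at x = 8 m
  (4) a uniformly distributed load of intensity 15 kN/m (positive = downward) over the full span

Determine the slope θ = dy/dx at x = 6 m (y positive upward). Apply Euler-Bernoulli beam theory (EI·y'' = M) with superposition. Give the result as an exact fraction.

θ(6) = 72247/450000000 rad

Load 1 — triangular load w₀=-11 kN/m (0→w₀ over full span):
  θ_1 = -w₀(7L⁴-30L²x²+15x⁴)/(360LEI) = -(-11)·(7·12⁴-30·12²·6²+15·6⁴)/(360·12·200000) = 231/2000000 rad
Load 2 — point force P=-13 kN at a=36/5 m (b=L-a=24/5):
  θ_2 = -Pb(L²-b²-3x²)/(6LEI)  [x≤a] = -(-13)·(24/5)·(12²-(24/5)²-3·6²)/(6·12·200000) = 351/6250000 rad
Load 3 — point force P=2 kN at a=8 m (b=L-a=4):
  θ_3 = -Pb(L²-b²-3x²)/(6LEI)  [x≤a] = -2·4·(12²-4²-3·6²)/(6·12·200000) = -1/90000 rad
Load 4 — uniform load w=15 kN/m over full span:
  θ_4 = -w(L³-6Lx²+4x³)/(24EI) = -15·(12³-6·12·6²+4·6³)/(24·200000) = 0 rad
Superposition: θ = Σ θ_i = 72247/450000000 rad ≈ 0.000161 rad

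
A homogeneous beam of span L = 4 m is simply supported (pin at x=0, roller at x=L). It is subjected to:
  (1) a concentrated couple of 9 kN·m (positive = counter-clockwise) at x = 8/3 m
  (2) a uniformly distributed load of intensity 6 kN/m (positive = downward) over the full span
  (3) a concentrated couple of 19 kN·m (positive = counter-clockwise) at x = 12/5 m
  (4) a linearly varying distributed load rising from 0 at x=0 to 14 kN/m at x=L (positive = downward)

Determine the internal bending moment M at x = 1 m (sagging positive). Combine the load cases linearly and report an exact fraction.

M(1) = 99/4 kN·m

Load 1 — applied couple M₀=9 kN·m at a=8/3 m (b=L-a=4/3):
  M_1 = M₀x/L  [x≤a] = 9·1/4 = 9/4 kN·m
Load 2 — uniform load w=6 kN/m over full span:
  M_2 = wx(L-x)/2 = 6·1·(4-1)/2 = 9 kN·m
Load 3 — applied couple M₀=19 kN·m at a=12/5 m (b=L-a=8/5):
  M_3 = M₀x/L  [x≤a] = 19·1/4 = 19/4 kN·m
Load 4 — triangular load w₀=14 kN/m (0→w₀ over full span):
  M_4 = w₀Lx/6 - w₀x³/(6L) = 14·4·1/6 - 14·1³/(6·4) = 35/4 kN·m
Superposition: M = Σ M_i = 99/4 kN·m ≈ 24.750000 kN·m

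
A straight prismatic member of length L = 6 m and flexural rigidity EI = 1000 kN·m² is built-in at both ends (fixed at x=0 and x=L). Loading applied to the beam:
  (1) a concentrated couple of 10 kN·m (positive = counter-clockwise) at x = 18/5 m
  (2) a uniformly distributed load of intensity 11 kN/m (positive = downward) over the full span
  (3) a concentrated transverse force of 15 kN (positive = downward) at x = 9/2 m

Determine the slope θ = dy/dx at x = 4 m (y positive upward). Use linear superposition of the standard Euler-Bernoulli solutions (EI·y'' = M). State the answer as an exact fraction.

θ(4) = 2273/120000 rad

Load 1 — applied couple M₀=10 kN·m at a=18/5 m (b=L-a=12/5):
  θ_1 = (R_Ax²/2 - M_Ax - M₀(x-a))/EI  [x>a] with R_A=12/5, M_A=16/5 = ((12/5)·4²/2 - (16/5)·4 - 10·(4-(18/5)))/1000 = 3/1250 rad
Load 2 — uniform load w=11 kN/m over full span:
  θ_2 = -wx(L-x)(L-2x)/(12EI) = -11·4·(6-4)·(6-2·4)/(12·1000) = 11/750 rad
Load 3 — point force P=15 kN at a=9/2 m (b=L-a=3/2):
  θ_3 = -Pb²x(2aL-(3a+b)x)/(2L³EI)  [x≤a] = -15·(3/2)²·4·(2·(9/2)·6-(3·(9/2)+(3/2))·4)/(2·6³·1000) = 3/1600 rad
Superposition: θ = Σ θ_i = 2273/120000 rad ≈ 0.018942 rad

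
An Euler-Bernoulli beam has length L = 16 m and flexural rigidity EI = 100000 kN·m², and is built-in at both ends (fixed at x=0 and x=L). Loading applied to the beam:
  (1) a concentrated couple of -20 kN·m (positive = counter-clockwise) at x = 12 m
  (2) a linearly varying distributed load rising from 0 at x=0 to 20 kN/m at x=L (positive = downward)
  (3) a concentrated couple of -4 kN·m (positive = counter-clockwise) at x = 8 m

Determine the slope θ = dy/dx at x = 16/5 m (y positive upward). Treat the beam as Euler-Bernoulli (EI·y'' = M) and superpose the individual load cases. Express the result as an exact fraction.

θ(16/5) = -3419/1171875 rad

Load 1 — applied couple M₀=-20 kN·m at a=12 m (b=L-a=4):
  θ_1 = (R_Ax²/2 - M_Ax)/EI  [x≤a] with R_A=-45/32, M_A=-25/4 = ((-45/32)·(16/5)²/2 - (-25/4)·(16/5))/100000 = 2/15625 rad
Load 2 — triangular load w₀=20 kN/m (0→w₀ over full span):
  θ_2 = -w₀(2x(L-x)(L-2x)(x+2L)+x²(L-x)²)/(120LEI) = -20·(2·(16/5)·(16-(16/5))·(16-2·(16/5))·((16/5)+2·16)+(16/5)²·(16-(16/5))²)/(120·16·100000) = -3584/1171875 rad
Load 3 — applied couple M₀=-4 kN·m at a=8 m (b=L-a=8):
  θ_3 = (R_Ax²/2 - M_Ax)/EI  [x≤a] with R_A=-3/8, M_A=-1 = ((-3/8)·(16/5)²/2 - (-1)·(16/5))/100000 = 1/78125 rad
Superposition: θ = Σ θ_i = -3419/1171875 rad ≈ -0.002918 rad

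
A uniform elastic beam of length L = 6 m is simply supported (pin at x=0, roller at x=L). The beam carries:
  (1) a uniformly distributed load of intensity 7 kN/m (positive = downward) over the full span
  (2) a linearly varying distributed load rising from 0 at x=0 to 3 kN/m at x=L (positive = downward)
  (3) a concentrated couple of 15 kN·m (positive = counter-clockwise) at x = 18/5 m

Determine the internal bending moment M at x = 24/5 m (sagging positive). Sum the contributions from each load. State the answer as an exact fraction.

Load 1 — uniform load w=7 kN/m over full span:
  M_1 = wx(L-x)/2 = 7·(24/5)·(6-(24/5))/2 = 504/25 kN·m
Load 2 — triangular load w₀=3 kN/m (0→w₀ over full span):
  M_2 = w₀Lx/6 - w₀x³/(6L) = 3·6·(24/5)/6 - 3·(24/5)³/(6·6) = 648/125 kN·m
Load 3 — applied couple M₀=15 kN·m at a=18/5 m (b=L-a=12/5):
  M_3 = M₀x/L - M₀  [x>a] = 15·(24/5)/6 - 15 = -3 kN·m
Superposition: M = Σ M_i = 2793/125 kN·m ≈ 22.344000 kN·m

M(24/5) = 2793/125 kN·m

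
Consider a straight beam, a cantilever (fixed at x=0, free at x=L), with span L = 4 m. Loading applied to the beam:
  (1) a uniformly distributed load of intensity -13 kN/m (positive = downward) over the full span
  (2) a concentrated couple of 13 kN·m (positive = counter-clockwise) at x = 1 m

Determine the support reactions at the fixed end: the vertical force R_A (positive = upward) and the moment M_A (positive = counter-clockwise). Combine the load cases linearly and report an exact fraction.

Load 1 — uniform load w=-13 kN/m over full span:
  R_A = wL = (-13)·4 = -52 kN
  M_A = wL²/2 = (-13)·4²/2 = -104 kN·m
Load 2 — applied couple M₀=13 kN·m at a=1 m (b=L-a=3):
  R_A = 0 kN
  M_A = -M₀ = -13 kN·m
Superposition: R_A = -52 kN, M_A = -117 kN·m

R_A = -52 kN, M_A = -117 kN·m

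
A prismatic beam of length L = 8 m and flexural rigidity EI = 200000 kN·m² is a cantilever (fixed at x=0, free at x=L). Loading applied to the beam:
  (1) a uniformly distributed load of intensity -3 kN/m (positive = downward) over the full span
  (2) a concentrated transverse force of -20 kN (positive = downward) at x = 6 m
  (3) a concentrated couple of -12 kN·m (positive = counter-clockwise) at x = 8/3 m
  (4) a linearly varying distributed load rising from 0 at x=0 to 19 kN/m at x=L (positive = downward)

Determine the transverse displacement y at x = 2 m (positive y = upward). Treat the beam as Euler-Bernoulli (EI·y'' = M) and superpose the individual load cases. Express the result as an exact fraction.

Load 1 — uniform load w=-3 kN/m over full span:
  y_1 = -wx²(x²-4Lx+6L²)/(24EI) = -(-3)·2²·(2²-4·8·2+6·8²)/(24·200000) = 81/100000 m
Load 2 — point force P=-20 kN at a=6 m (b=L-a=2):
  y_2 = -Px²(3a-x)/(6EI)  [x≤a] = -(-20)·2²·(3·6-2)/(6·200000) = 2/1875 m
Load 3 — applied couple M₀=-12 kN·m at a=8/3 m (b=L-a=16/3):
  y_3 = M₀x²/(2EI)  [x≤a] = (-12)·2²/(2·200000) = -3/25000 m
Load 4 — triangular load w₀=19 kN/m (0→w₀ over full span):
  y_4 = (w₀Lx³/12-w₀L²x²/6-w₀x⁵/(120L))/EI = (19·8·2³/12-19·8²·2²/6-19·2⁵/(120·8))/200000 = -21299/6000000 m
Superposition: y = Σ y_i = -10759/6000000 m ≈ -0.001793 m

y(2) = -10759/6000000 m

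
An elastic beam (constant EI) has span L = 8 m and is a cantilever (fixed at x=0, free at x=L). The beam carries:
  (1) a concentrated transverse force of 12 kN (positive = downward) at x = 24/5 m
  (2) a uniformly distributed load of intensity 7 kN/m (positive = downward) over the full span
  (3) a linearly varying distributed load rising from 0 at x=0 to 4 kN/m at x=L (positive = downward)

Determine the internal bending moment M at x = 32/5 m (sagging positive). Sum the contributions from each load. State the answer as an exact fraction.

Load 1 — point force P=12 kN at a=24/5 m (b=L-a=16/5):
  M_1 = 0  [x>a] = 0 kN·m
Load 2 — uniform load w=7 kN/m over full span:
  M_2 = -w(L-x)²/2 = -7·(8-(32/5))²/2 = -224/25 kN·m
Load 3 — triangular load w₀=4 kN/m (0→w₀ over full span):
  M_3 = w₀Lx/2 - w₀L²/3 - w₀x³/(6L) = 4·8·(32/5)/2 - 4·8²/3 - 4·(32/5)³/(6·8) = -1792/375 kN·m
Superposition: M = Σ M_i = -5152/375 kN·m ≈ -13.738667 kN·m

M(32/5) = -5152/375 kN·m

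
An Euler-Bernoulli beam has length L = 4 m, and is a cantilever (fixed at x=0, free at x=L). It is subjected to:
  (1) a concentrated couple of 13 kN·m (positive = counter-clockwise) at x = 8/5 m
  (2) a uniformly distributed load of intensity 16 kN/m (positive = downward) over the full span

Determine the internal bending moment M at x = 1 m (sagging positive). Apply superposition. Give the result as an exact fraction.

M(1) = -59 kN·m

Load 1 — applied couple M₀=13 kN·m at a=8/5 m (b=L-a=12/5):
  M_1 = M₀  [x≤a] = 13 = 13 kN·m
Load 2 — uniform load w=16 kN/m over full span:
  M_2 = -w(L-x)²/2 = -16·(4-1)²/2 = -72 kN·m
Superposition: M = Σ M_i = -59 kN·m ≈ -59.000000 kN·m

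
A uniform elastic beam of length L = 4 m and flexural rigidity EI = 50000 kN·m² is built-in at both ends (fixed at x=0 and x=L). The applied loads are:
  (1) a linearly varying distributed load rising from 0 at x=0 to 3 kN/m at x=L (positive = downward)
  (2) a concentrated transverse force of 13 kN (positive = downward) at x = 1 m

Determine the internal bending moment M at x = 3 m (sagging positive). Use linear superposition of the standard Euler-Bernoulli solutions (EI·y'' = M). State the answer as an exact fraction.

M(3) = 3/160 kN·m

Load 1 — triangular load w₀=3 kN/m (0→w₀ over full span):
  M_1 = 3w₀Lx/20 - w₀L²/30 - w₀x³/(6L) = 3·3·4·3/20 - 3·4²/30 - 3·3³/(6·4) = 17/40 kN·m
Load 2 — point force P=13 kN at a=1 m (b=L-a=3):
  M_2 = Pa²(a+3b)(L-x)/L³ - Pa²b/L²  [x>a] = 13·1²·(1+3·3)·(4-3)/4³ - 13·1²·3/4² = -13/32 kN·m
Superposition: M = Σ M_i = 3/160 kN·m ≈ 0.018750 kN·m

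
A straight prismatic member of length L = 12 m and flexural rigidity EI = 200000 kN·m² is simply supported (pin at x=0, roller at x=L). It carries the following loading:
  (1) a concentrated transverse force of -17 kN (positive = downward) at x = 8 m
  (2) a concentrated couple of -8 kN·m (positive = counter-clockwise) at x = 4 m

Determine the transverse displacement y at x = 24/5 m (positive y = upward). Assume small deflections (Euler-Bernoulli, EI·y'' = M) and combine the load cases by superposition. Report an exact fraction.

Load 1 — point force P=-17 kN at a=8 m (b=L-a=4):
  y_1 = -Pbx(L²-b²-x²)/(6LEI)  [x≤a] = -(-17)·4·(24/5)·(12²-4²-(24/5)²)/(6·12·200000) = 2788/1171875 m
Load 2 — applied couple M₀=-8 kN·m at a=4 m (b=L-a=8):
  y_2 = (M₀x³/(6L)-M₀(x-a)²/2+C₁x)/EI  [x>a] with C₁=M₀(3b²-L²)/(6L)=-16/3 = ((-8)·(24/5)³/(6·12)-(-8)·((24/5)-4)²/2+(-16/3)·(24/5))/200000 = -69/390625 m
Superposition: y = Σ y_i = 2581/1171875 m ≈ 0.002202 m

y(24/5) = 2581/1171875 m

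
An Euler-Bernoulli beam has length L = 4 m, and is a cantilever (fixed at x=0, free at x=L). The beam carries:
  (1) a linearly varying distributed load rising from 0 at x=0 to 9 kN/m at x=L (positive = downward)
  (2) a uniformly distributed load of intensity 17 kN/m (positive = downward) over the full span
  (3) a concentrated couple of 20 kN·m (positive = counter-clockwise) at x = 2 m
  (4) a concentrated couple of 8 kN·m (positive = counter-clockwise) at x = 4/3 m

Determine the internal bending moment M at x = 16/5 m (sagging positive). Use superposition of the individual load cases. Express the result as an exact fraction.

Load 1 — triangular load w₀=9 kN/m (0→w₀ over full span):
  M_1 = w₀Lx/2 - w₀L²/3 - w₀x³/(6L) = 9·4·(16/5)/2 - 9·4²/3 - 9·(16/5)³/(6·4) = -336/125 kN·m
Load 2 — uniform load w=17 kN/m over full span:
  M_2 = -w(L-x)²/2 = -17·(4-(16/5))²/2 = -136/25 kN·m
Load 3 — applied couple M₀=20 kN·m at a=2 m (b=L-a=2):
  M_3 = 0  [x>a] = 0 kN·m
Load 4 — applied couple M₀=8 kN·m at a=4/3 m (b=L-a=8/3):
  M_4 = 0  [x>a] = 0 kN·m
Superposition: M = Σ M_i = -1016/125 kN·m ≈ -8.128000 kN·m

M(16/5) = -1016/125 kN·m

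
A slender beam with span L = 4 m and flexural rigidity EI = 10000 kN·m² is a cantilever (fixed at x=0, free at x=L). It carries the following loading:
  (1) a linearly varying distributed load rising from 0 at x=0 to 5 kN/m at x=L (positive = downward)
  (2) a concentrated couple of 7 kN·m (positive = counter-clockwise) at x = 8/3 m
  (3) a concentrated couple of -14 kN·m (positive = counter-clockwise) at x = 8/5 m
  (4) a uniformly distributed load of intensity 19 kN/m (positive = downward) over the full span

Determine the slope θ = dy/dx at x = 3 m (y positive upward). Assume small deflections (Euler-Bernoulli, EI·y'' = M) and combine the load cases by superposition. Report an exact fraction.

Load 1 — triangular load w₀=5 kN/m (0→w₀ over full span):
  θ_1 = (w₀Lx²/4-w₀L²x/3-w₀x⁴/(24L))/EI = (5·4·3²/4-5·4²·3/3-5·3⁴/(24·4))/10000 = -251/64000 rad
Load 2 — applied couple M₀=7 kN·m at a=8/3 m (b=L-a=4/3):
  θ_2 = M₀a/EI  [x>a] = 7·(8/3)/10000 = 7/3750 rad
Load 3 — applied couple M₀=-14 kN·m at a=8/5 m (b=L-a=12/5):
  θ_3 = M₀a/EI  [x>a] = (-14)·(8/5)/10000 = -7/3125 rad
Load 4 — uniform load w=19 kN/m over full span:
  θ_4 = -wx(x²-3Lx+3L²)/(6EI) = -19·3·(3²-3·4·3+3·4²)/(6·10000) = -399/20000 rad
Superposition: θ = Σ θ_i = -116377/4800000 rad ≈ -0.024245 rad

θ(3) = -116377/4800000 rad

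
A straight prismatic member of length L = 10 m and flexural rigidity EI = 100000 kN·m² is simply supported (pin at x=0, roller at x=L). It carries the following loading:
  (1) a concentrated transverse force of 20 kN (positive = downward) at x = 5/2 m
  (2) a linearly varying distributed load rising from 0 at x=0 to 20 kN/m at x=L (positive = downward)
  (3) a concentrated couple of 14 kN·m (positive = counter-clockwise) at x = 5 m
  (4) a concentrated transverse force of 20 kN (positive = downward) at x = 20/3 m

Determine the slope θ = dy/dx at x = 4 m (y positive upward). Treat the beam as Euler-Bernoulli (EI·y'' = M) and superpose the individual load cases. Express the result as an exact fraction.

Load 1 — point force P=20 kN at a=5/2 m (b=L-a=15/2):
  θ_1 = -Pa(2L²-6Lx+3x²+a²)/(6LEI)  [x>a] = -20·(5/2)·(2·10²-6·10·4+3·4²+(5/2)²)/(6·10·100000) = -19/160000 rad
Load 2 — triangular load w₀=20 kN/m (0→w₀ over full span):
  θ_2 = -w₀(7L⁴-30L²x²+15x⁴)/(360LEI) = -20·(7·10⁴-30·10²·4²+15·4⁴)/(360·10·100000) = -323/225000 rad
Load 3 — applied couple M₀=14 kN·m at a=5 m (b=L-a=5):
  θ_3 = (M₀x²/(2L)+C₁)/EI  [x≤a] with C₁=M₀(3b²-L²)/(6L)=-35/6 = (14·4²/(2·10)+(-35/6))/100000 = 161/3000000 rad
Load 4 — point force P=20 kN at a=20/3 m (b=L-a=10/3):
  θ_4 = -Pb(L²-b²-3x²)/(6LEI)  [x≤a] = -20·(10/3)·(10²-(10/3)²-3·4²)/(6·10·100000) = -23/50625 rad
Superposition: θ = Σ θ_i = -633407/324000000 rad ≈ -0.001955 rad

θ(4) = -633407/324000000 rad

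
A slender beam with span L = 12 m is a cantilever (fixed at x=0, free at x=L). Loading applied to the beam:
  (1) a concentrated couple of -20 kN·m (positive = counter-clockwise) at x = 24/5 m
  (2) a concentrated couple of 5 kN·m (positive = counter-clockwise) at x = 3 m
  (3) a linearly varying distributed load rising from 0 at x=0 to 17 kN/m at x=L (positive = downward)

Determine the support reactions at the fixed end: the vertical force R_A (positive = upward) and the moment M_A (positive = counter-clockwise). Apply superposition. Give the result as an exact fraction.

Load 1 — applied couple M₀=-20 kN·m at a=24/5 m (b=L-a=36/5):
  R_A = 0 kN
  M_A = -M₀ = -(-20) = 20 kN·m
Load 2 — applied couple M₀=5 kN·m at a=3 m (b=L-a=9):
  R_A = 0 kN
  M_A = -M₀ = -5 kN·m
Load 3 — triangular load w₀=17 kN/m (0→w₀ over full span):
  R_A = w₀L/2 = 17·12/2 = 102 kN
  M_A = w₀L²/3 = 17·12²/3 = 816 kN·m
Superposition: R_A = 102 kN, M_A = 831 kN·m

R_A = 102 kN, M_A = 831 kN·m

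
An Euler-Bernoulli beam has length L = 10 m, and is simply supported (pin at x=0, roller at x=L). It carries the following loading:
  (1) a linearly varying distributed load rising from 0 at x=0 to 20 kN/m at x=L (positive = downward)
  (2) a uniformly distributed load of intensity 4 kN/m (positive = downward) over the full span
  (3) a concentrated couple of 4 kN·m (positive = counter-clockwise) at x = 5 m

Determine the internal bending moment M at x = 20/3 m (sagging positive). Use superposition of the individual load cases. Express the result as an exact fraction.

M(20/3) = 13492/81 kN·m

Load 1 — triangular load w₀=20 kN/m (0→w₀ over full span):
  M_1 = w₀Lx/6 - w₀x³/(6L) = 20·10·(20/3)/6 - 20·(20/3)³/(6·10) = 10000/81 kN·m
Load 2 — uniform load w=4 kN/m over full span:
  M_2 = wx(L-x)/2 = 4·(20/3)·(10-(20/3))/2 = 400/9 kN·m
Load 3 — applied couple M₀=4 kN·m at a=5 m (b=L-a=5):
  M_3 = M₀x/L - M₀  [x>a] = 4·(20/3)/10 - 4 = -4/3 kN·m
Superposition: M = Σ M_i = 13492/81 kN·m ≈ 166.567901 kN·m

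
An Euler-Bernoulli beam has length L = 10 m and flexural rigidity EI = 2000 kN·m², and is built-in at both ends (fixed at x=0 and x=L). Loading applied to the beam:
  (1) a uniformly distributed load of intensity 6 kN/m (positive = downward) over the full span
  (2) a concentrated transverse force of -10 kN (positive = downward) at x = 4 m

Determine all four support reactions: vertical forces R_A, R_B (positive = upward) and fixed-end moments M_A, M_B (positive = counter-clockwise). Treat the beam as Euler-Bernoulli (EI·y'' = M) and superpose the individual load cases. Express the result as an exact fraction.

Load 1 — uniform load w=6 kN/m over full span:
  R_A = wL/2 = 6·10/2 = 30 kN
  M_A = wL²/12 = 6·10²/12 = 50 kN·m
  R_B = wL/2 = 6·10/2 = 30 kN
  M_B = -wL²/12 = -6·10²/12 = -50 kN·m
Load 2 — point force P=-10 kN at a=4 m (b=L-a=6):
  R_A = Pb²(3a+b)/L³ = (-10)·6²·(3·4+6)/10³ = -162/25 kN
  M_A = Pab²/L² = (-10)·4·6²/10² = -72/5 kN·m
  R_B = Pa²(a+3b)/L³ = (-10)·4²·(4+3·6)/10³ = -88/25 kN
  M_B = -Pa²b/L² = -(-10)·4²·6/10² = 48/5 kN·m
Superposition: R_A = 588/25 kN, M_A = 178/5 kN·m, R_B = 662/25 kN, M_B = -202/5 kN·m

R_A = 588/25 kN, M_A = 178/5 kN·m, R_B = 662/25 kN, M_B = -202/5 kN·m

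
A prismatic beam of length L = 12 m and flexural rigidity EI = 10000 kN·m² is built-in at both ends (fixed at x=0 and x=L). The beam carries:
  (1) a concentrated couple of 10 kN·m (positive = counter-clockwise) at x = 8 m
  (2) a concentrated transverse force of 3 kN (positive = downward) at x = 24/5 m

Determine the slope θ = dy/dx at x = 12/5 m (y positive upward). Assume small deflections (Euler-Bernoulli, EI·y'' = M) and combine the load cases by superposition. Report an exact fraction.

Load 1 — applied couple M₀=10 kN·m at a=8 m (b=L-a=4):
  θ_1 = (R_Ax²/2 - M_Ax)/EI  [x≤a] with R_A=10/9, M_A=10/3 = ((10/9)·(12/5)²/2 - (10/3)·(12/5))/10000 = -3/6250 rad
Load 2 — point force P=3 kN at a=24/5 m (b=L-a=36/5):
  θ_2 = -Pb²x(2aL-(3a+b)x)/(2L³EI)  [x≤a] = -3·(36/5)²·(12/5)·(2·(24/5)·12-(3·(24/5)+(36/5))·(12/5))/(2·12³·10000) = -2673/3906250 rad
Superposition: θ = Σ θ_i = -2274/1953125 rad ≈ -0.001164 rad

θ(12/5) = -2274/1953125 rad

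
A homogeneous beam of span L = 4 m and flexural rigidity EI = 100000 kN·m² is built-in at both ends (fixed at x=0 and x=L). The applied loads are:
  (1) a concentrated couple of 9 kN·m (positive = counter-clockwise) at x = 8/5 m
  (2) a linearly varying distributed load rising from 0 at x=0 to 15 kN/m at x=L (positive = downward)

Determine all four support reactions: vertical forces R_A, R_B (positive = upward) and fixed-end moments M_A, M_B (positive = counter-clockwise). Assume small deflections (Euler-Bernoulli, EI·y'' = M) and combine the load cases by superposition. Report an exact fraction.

Load 1 — applied couple M₀=9 kN·m at a=8/5 m (b=L-a=12/5):
  R_A = 6M₀ab/L³ = 6·9·(8/5)·(12/5)/4³ = 81/25 kN
  M_A = M₀b(2a-b)/L² = 9·(12/5)·(2·(8/5)-(12/5))/4² = 27/25 kN·m
  R_B = -6M₀ab/L³ = -6·9·(8/5)·(12/5)/4³ = -81/25 kN
  M_B = M₀a(2b-a)/L² = 9·(8/5)·(2·(12/5)-(8/5))/4² = 72/25 kN·m
Load 2 — triangular load w₀=15 kN/m (0→w₀ over full span):
  R_A = 3w₀L/20 = 3·15·4/20 = 9 kN
  M_A = w₀L²/30 = 15·4²/30 = 8 kN·m
  R_B = 7w₀L/20 = 7·15·4/20 = 21 kN
  M_B = -w₀L²/20 = -15·4²/20 = -12 kN·m
Superposition: R_A = 306/25 kN, M_A = 227/25 kN·m, R_B = 444/25 kN, M_B = -228/25 kN·m

R_A = 306/25 kN, M_A = 227/25 kN·m, R_B = 444/25 kN, M_B = -228/25 kN·m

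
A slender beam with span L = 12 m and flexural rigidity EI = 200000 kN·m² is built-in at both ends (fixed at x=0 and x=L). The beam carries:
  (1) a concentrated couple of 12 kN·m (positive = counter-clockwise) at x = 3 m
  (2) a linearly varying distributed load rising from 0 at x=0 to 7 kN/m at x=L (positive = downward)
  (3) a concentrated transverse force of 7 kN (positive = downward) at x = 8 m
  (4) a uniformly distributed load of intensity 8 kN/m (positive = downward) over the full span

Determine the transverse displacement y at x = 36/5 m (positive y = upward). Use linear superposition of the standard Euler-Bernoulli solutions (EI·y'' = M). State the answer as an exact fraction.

y(36/5) = -1182033/390625000 m

Load 1 — applied couple M₀=12 kN·m at a=3 m (b=L-a=9):
  y_1 = (R_Ax³/6 - M_Ax²/2 - M₀(x-a)²/2)/EI  [x>a] with R_A=9/8, M_A=-9/4 = ((9/8)·(36/5)³/6 - (-9/4)·(36/5)²/2 - 12·((36/5)-3)²/2)/200000 = 351/3125000 m
Load 2 — triangular load w₀=7 kN/m (0→w₀ over full span):
  y_2 = -w₀x²(L-x)²(x+2L)/(120LEI) = -7·(36/5)²·(12-(36/5))²·((36/5)+2·12)/(120·12·200000) = -44226/48828125 m
Load 3 — point force P=7 kN at a=8 m (b=L-a=4):
  y_3 = -Pb²x²(3aL-(3a+b)x)/(6L³EI)  [x≤a] = -7·4²·(36/5)²·(3·8·12-(3·8+4)·(36/5))/(6·12³·200000) = -189/781250 m
Load 4 — uniform load w=8 kN/m over full span:
  y_4 = -wx²(L-x)²/(24EI) = -8·(36/5)²·(12-(36/5))²/(24·200000) = -3888/1953125 m
Superposition: y = Σ y_i = -1182033/390625000 m ≈ -0.003026 m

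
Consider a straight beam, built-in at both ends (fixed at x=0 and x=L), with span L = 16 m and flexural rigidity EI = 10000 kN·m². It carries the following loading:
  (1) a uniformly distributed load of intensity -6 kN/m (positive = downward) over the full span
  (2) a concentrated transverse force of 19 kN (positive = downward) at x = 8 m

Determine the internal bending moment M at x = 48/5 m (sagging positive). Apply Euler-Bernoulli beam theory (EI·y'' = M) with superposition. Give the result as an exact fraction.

M(48/5) = -838/25 kN·m

Load 1 — uniform load w=-6 kN/m over full span:
  M_1 = wLx/2 - wL²/12 - wx²/2 = (-6)·16·(48/5)/2 - (-6)·16²/12 - (-6)·(48/5)²/2 = -1408/25 kN·m
Load 2 — point force P=19 kN at a=8 m (b=L-a=8):
  M_2 = Pa²(a+3b)(L-x)/L³ - Pa²b/L²  [x>a] = 19·8²·(8+3·8)·(16-(48/5))/16³ - 19·8²·8/16² = 114/5 kN·m
Superposition: M = Σ M_i = -838/25 kN·m ≈ -33.520000 kN·m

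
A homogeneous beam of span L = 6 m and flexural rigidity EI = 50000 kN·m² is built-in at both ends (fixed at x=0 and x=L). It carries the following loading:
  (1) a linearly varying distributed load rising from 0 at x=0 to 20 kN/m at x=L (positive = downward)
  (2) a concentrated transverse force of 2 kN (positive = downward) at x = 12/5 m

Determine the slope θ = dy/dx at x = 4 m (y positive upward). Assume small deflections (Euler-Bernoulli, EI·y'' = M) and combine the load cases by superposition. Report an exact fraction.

θ(4) = 938/3515625 rad

Load 1 — triangular load w₀=20 kN/m (0→w₀ over full span):
  θ_1 = -w₀(2x(L-x)(L-2x)(x+2L)+x²(L-x)²)/(120LEI) = -20·(2·4·(6-4)·(6-2·4)·(4+2·6)+4²·(6-4)²)/(120·6·50000) = 7/28125 rad
Load 2 — point force P=2 kN at a=12/5 m (b=L-a=18/5):
  θ_2 = Pa²(L-x)(2bL-(3b+a)(L-x))/(2L³EI)  [x>a] = 2·(12/5)²·(6-4)·(2·(18/5)·6-(3·(18/5)+(12/5))·(6-4))/(2·6³·50000) = 7/390625 rad
Superposition: θ = Σ θ_i = 938/3515625 rad ≈ 0.000267 rad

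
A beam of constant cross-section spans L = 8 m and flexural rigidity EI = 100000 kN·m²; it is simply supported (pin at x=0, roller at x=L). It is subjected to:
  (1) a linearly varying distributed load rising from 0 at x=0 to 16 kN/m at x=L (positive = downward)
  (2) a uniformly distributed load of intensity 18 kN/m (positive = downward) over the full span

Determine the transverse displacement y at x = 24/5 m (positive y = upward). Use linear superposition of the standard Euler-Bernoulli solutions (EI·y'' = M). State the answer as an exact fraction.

y(24/5) = -1945408/146484375 m

Load 1 — triangular load w₀=16 kN/m (0→w₀ over full span):
  y_1 = -w₀x(7L⁴-10L²x²+3x⁴)/(360LEI) = -16·(24/5)·(7·8⁴-10·8²·(24/5)²+3·(24/5)⁴)/(360·8·100000) = -606208/146484375 m
Load 2 — uniform load w=18 kN/m over full span:
  y_2 = -wx(L³-2Lx²+x³)/(24EI) = -18·(24/5)·(8³-2·8·(24/5)²+(24/5)³)/(24·100000) = -17856/1953125 m
Superposition: y = Σ y_i = -1945408/146484375 m ≈ -0.013281 m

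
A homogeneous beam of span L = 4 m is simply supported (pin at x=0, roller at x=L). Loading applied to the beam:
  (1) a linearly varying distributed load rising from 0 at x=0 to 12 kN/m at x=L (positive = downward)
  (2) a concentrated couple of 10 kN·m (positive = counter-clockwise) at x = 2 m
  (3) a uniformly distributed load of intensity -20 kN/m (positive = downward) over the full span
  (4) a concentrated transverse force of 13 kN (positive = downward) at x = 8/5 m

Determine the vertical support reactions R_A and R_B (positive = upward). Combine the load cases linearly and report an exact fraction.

Load 1 — triangular load w₀=12 kN/m (0→w₀ over full span):
  R_A = w₀L/6 = 12·4/6 = 8 kN
  R_B = w₀L/3 = 12·4/3 = 16 kN
Load 2 — applied couple M₀=10 kN·m at a=2 m (b=L-a=2):
  R_A = M₀/L = 10/4 = 5/2 kN
  R_B = -M₀/L = -10/4 = -5/2 kN
Load 3 — uniform load w=-20 kN/m over full span:
  R_A = wL/2 = (-20)·4/2 = -40 kN
  R_B = wL/2 = (-20)·4/2 = -40 kN
Load 4 — point force P=13 kN at a=8/5 m (b=L-a=12/5):
  R_A = Pb/L = 13·(12/5)/4 = 39/5 kN
  R_B = Pa/L = 13·(8/5)/4 = 26/5 kN
Superposition: R_A = -217/10 kN, R_B = -213/10 kN

R_A = -217/10 kN, R_B = -213/10 kN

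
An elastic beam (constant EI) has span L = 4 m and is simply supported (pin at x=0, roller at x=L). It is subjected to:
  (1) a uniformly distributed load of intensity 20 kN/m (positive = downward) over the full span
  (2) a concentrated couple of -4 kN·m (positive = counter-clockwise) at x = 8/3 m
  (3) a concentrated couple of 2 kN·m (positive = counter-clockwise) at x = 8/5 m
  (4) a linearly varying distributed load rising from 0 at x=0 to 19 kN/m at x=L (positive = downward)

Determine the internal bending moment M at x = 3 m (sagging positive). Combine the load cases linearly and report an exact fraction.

Load 1 — uniform load w=20 kN/m over full span:
  M_1 = wx(L-x)/2 = 20·3·(4-3)/2 = 30 kN·m
Load 2 — applied couple M₀=-4 kN·m at a=8/3 m (b=L-a=4/3):
  M_2 = M₀x/L - M₀  [x>a] = (-4)·3/4 - (-4) = 1 kN·m
Load 3 — applied couple M₀=2 kN·m at a=8/5 m (b=L-a=12/5):
  M_3 = M₀x/L - M₀  [x>a] = 2·3/4 - 2 = -1/2 kN·m
Load 4 — triangular load w₀=19 kN/m (0→w₀ over full span):
  M_4 = w₀Lx/6 - w₀x³/(6L) = 19·4·3/6 - 19·3³/(6·4) = 133/8 kN·m
Superposition: M = Σ M_i = 377/8 kN·m ≈ 47.125000 kN·m

M(3) = 377/8 kN·m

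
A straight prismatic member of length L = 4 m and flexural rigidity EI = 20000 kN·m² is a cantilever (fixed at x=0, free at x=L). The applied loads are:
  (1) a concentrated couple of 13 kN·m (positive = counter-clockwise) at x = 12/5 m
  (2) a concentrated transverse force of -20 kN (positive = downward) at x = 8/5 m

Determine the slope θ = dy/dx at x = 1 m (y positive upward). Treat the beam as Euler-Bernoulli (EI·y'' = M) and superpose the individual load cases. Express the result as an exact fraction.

θ(1) = 7/4000 rad

Load 1 — applied couple M₀=13 kN·m at a=12/5 m (b=L-a=8/5):
  θ_1 = M₀x/EI  [x≤a] = 13·1/20000 = 13/20000 rad
Load 2 — point force P=-20 kN at a=8/5 m (b=L-a=12/5):
  θ_2 = -Px(2a-x)/(2EI)  [x≤a] = -(-20)·1·(2·(8/5)-1)/(2·20000) = 11/10000 rad
Superposition: θ = Σ θ_i = 7/4000 rad ≈ 0.001750 rad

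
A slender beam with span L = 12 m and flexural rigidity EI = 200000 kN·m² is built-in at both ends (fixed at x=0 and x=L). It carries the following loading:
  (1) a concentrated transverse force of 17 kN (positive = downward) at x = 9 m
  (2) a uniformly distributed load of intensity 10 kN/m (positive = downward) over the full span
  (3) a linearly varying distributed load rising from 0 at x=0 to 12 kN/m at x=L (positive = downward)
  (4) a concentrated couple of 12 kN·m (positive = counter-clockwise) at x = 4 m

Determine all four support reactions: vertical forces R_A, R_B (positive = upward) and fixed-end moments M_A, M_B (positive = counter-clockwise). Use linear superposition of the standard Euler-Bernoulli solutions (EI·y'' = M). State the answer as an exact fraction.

Load 1 — point force P=17 kN at a=9 m (b=L-a=3):
  R_A = Pb²(3a+b)/L³ = 17·3²·(3·9+3)/12³ = 85/32 kN
  M_A = Pab²/L² = 17·9·3²/12² = 153/16 kN·m
  R_B = Pa²(a+3b)/L³ = 17·9²·(9+3·3)/12³ = 459/32 kN
  M_B = -Pa²b/L² = -17·9²·3/12² = -459/16 kN·m
Load 2 — uniform load w=10 kN/m over full span:
  R_A = wL/2 = 10·12/2 = 60 kN
  M_A = wL²/12 = 10·12²/12 = 120 kN·m
  R_B = wL/2 = 10·12/2 = 60 kN
  M_B = -wL²/12 = -10·12²/12 = -120 kN·m
Load 3 — triangular load w₀=12 kN/m (0→w₀ over full span):
  R_A = 3w₀L/20 = 3·12·12/20 = 108/5 kN
  M_A = w₀L²/30 = 12·12²/30 = 288/5 kN·m
  R_B = 7w₀L/20 = 7·12·12/20 = 252/5 kN
  M_B = -w₀L²/20 = -12·12²/20 = -432/5 kN·m
Load 4 — applied couple M₀=12 kN·m at a=4 m (b=L-a=8):
  R_A = 6M₀ab/L³ = 6·12·4·8/12³ = 4/3 kN
  M_A = M₀b(2a-b)/L² = 12·8·(2·4-8)/12² = 0 kN·m
  R_B = -6M₀ab/L³ = -6·12·4·8/12³ = -4/3 kN
  M_B = M₀a(2b-a)/L² = 12·4·(2·8-4)/12² = 4 kN·m
Superposition: R_A = 41083/480 kN, M_A = 14973/80 kN·m, R_B = 59237/480 kN, M_B = -18487/80 kN·m

R_A = 41083/480 kN, M_A = 14973/80 kN·m, R_B = 59237/480 kN, M_B = -18487/80 kN·m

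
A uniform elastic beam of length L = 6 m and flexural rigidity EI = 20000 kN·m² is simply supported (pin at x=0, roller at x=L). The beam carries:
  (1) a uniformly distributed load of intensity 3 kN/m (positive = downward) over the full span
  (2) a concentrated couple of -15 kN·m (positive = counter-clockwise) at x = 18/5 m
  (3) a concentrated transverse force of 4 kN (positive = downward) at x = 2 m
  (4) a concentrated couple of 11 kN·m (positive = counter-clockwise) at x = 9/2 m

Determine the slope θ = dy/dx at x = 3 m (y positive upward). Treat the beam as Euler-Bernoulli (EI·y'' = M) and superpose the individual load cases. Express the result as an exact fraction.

Load 1 — uniform load w=3 kN/m over full span:
  θ_1 = -w(L³-6Lx²+4x³)/(24EI) = -3·(6³-6·6·3²+4·3³)/(24·20000) = 0 rad
Load 2 — applied couple M₀=-15 kN·m at a=18/5 m (b=L-a=12/5):
  θ_2 = (M₀x²/(2L)+C₁)/EI  [x≤a] with C₁=M₀(3b²-L²)/(6L)=39/5 = ((-15)·3²/(2·6)+(39/5))/20000 = -69/400000 rad
Load 3 — point force P=4 kN at a=2 m (b=L-a=4):
  θ_3 = -Pa(2L²-6Lx+3x²+a²)/(6LEI)  [x>a] = -4·2·(2·6²-6·6·3+3·3²+2²)/(6·6·20000) = 1/18000 rad
Load 4 — applied couple M₀=11 kN·m at a=9/2 m (b=L-a=3/2):
  θ_4 = (M₀x²/(2L)+C₁)/EI  [x≤a] with C₁=M₀(3b²-L²)/(6L)=-143/16 = (11·3²/(2·6)+(-143/16))/20000 = -11/320000 rad
Superposition: θ = Σ θ_i = -2179/14400000 rad ≈ -0.000151 rad

θ(3) = -2179/14400000 rad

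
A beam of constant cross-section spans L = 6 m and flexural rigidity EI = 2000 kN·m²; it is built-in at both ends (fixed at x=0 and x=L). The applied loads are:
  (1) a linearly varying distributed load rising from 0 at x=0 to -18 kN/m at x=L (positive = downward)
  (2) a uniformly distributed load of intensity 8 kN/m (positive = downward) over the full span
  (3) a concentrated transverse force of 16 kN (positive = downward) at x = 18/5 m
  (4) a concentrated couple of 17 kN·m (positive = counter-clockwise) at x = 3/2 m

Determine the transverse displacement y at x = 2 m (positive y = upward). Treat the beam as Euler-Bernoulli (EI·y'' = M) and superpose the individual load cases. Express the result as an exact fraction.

Load 1 — triangular load w₀=-18 kN/m (0→w₀ over full span):
  y_1 = -w₀x²(L-x)²(x+2L)/(120LEI) = -(-18)·2²·(6-2)²·(2+2·6)/(120·6·2000) = 7/625 m
Load 2 — uniform load w=8 kN/m over full span:
  y_2 = -wx²(L-x)²/(24EI) = -8·2²·(6-2)²/(24·2000) = -4/375 m
Load 3 — point force P=16 kN at a=18/5 m (b=L-a=12/5):
  y_3 = -Pb²x²(3aL-(3a+b)x)/(6L³EI)  [x≤a] = -16·(12/5)²·2²·(3·(18/5)·6-(3·(18/5)+(12/5))·2)/(6·6³·2000) = -256/46875 m
Load 4 — applied couple M₀=17 kN·m at a=3/2 m (b=L-a=9/2):
  y_4 = (R_Ax³/6 - M_Ax²/2 - M₀(x-a)²/2)/EI  [x>a] with R_A=51/16, M_A=-51/16 = ((51/16)·2³/6 - (-51/16)·2²/2 - 17·(2-(3/2))²/2)/2000 = 17/4000 m
Superposition: y = Σ y_i = -339/500000 m ≈ -0.000678 m

y(2) = -339/500000 m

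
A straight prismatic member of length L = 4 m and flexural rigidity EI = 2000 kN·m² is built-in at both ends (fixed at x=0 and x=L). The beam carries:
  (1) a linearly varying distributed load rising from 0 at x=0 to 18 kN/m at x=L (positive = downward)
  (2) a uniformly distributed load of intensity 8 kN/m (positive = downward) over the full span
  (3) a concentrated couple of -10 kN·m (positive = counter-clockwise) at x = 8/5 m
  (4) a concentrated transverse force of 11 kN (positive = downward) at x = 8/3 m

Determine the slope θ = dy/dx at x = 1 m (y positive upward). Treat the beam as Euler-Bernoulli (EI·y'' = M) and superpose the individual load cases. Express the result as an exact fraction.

θ(1) = -2597/480000 rad

Load 1 — triangular load w₀=18 kN/m (0→w₀ over full span):
  θ_1 = -w₀(2x(L-x)(L-2x)(x+2L)+x²(L-x)²)/(120LEI) = -18·(2·1·(4-1)·(4-2·1)·(1+2·4)+1²·(4-1)²)/(120·4·2000) = -351/160000 rad
Load 2 — uniform load w=8 kN/m over full span:
  θ_2 = -wx(L-x)(L-2x)/(12EI) = -8·1·(4-1)·(4-2·1)/(12·2000) = -1/500 rad
Load 3 — applied couple M₀=-10 kN·m at a=8/5 m (b=L-a=12/5):
  θ_3 = (R_Ax²/2 - M_Ax)/EI  [x≤a] with R_A=-18/5, M_A=-6/5 = ((-18/5)·1²/2 - (-6/5)·1)/2000 = -3/10000 rad
Load 4 — point force P=11 kN at a=8/3 m (b=L-a=4/3):
  θ_4 = -Pb²x(2aL-(3a+b)x)/(2L³EI)  [x≤a] = -11·(4/3)²·1·(2·(8/3)·4-(3·(8/3)+(4/3))·1)/(2·4³·2000) = -11/12000 rad
Superposition: θ = Σ θ_i = -2597/480000 rad ≈ -0.005410 rad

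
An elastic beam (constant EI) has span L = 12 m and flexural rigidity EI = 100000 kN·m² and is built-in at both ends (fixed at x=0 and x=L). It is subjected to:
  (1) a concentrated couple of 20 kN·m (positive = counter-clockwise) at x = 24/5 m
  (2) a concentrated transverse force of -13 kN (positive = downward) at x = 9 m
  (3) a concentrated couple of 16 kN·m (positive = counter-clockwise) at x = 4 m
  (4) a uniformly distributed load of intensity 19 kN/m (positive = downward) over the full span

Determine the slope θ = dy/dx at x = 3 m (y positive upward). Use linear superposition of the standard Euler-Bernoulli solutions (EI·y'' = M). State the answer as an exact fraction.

Load 1 — applied couple M₀=20 kN·m at a=24/5 m (b=L-a=36/5):
  θ_1 = (R_Ax²/2 - M_Ax)/EI  [x≤a] with R_A=12/5, M_A=12/5 = ((12/5)·3²/2 - (12/5)·3)/100000 = 9/250000 rad
Load 2 — point force P=-13 kN at a=9 m (b=L-a=3):
  θ_2 = -Pb²x(2aL-(3a+b)x)/(2L³EI)  [x≤a] = -(-13)·3²·3·(2·9·12-(3·9+3)·3)/(2·12³·100000) = 819/6400000 rad
Load 3 — applied couple M₀=16 kN·m at a=4 m (b=L-a=8):
  θ_3 = (R_Ax²/2 - M_Ax)/EI  [x≤a] with R_A=16/9, M_A=0 = ((16/9)·3²/2 - 0·3)/100000 = 1/12500 rad
Load 4 — uniform load w=19 kN/m over full span:
  θ_4 = -wx(L-x)(L-2x)/(12EI) = -19·3·(12-3)·(12-2·3)/(12·100000) = -513/200000 rad
Superposition: θ = Σ θ_i = -74273/32000000 rad ≈ -0.002321 rad

θ(3) = -74273/32000000 rad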